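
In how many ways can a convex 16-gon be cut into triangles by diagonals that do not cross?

This is counted by the nth Catalan number C_n. Here n = 16 - 2 = 14.
C_n = C(2n,n)/(n+1), so C_{14} = C(28,14)/15 = 40116600/15.

Final answer: C_{14} = 2674440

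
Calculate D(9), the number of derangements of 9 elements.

Use the recurrence D(n) = (n-1)(D(n-1) + D(n-2)) with D(0)=1, D(1)=0.
D(2) = 1 x (0 + 1) = 1
D(3) = 2 x (1 + 0) = 2
D(4) = 3 x (2 + 1) = 9
D(5) = 4 x (9 + 2) = 44
D(6) = 5 x (44 + 9) = 265
D(7) = 6 x (265 + 44) = 1854
D(8) = 7 x (1854 + 265) = 14833
D(9) = 8 x (D(8) + D(7)) = 8 x (14833 + 1854)

Final answer: D(9) = 133496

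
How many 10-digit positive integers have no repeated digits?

First digit: 9 (not 0). Second: 9 (not first). Third: 8, etc.
Total: 9 x 9 x 8 x 7 x 6 x 5 x 4 x 3 x 2 x 1.

Final answer: 3265920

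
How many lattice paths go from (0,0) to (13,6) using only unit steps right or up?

Each path has 13 right steps and 6 up steps in some order (19 steps total).
Choose which 6 of the 19 steps are up: C(19,6).

Final answer: C(19,6) = 27132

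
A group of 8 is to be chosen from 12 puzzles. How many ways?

C(12,8) = 12!/(8! x 4!).

Final answer: \binom{12}{8} = 495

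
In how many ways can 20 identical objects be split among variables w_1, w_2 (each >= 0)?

Stars and bars with 20 stars and 1 bars:
C(20+2-1, 2-1) = C(21,1).

Final answer: C(21,1) = 21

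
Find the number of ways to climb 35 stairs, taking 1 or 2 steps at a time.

Let f(n) count the ways. The last step is size 1 or 2, so f(n) = f(n-1) + f(n-2) with f(1)=1, f(2)=2.
Iterating the recurrence: f(1)=1, f(2)=2, f(3)=3, f(4)=5, f(5)=8, f(6)=13, f(7)=21, f(8)=34, f(9)=55, f(10)=89, f(11)=144, f(12)=233, f(13)=377, f(14)=610, f(15)=987, f(16)=1597, f(17)=2584, f(18)=4181, f(19)=6765, f(20)=10946, f(21)=17711, f(22)=28657, f(23)=46368, f(24)=75025, f(25)=121393, f(26)=196418, f(27)=317811, f(28)=514229, f(29)=832040, f(30)=1346269, f(31)=2178309, f(32)=3524578, f(33)=5702887, f(34)=9227465, f(35)=14930352.

Final answer: 14930352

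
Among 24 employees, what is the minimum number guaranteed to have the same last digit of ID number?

There are 10 possible values for last digit of ID number. With 24 employees and 10 categories, by pigeonhole: ceiling(24/10).

Final answer: 3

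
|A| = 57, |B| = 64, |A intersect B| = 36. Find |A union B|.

|A union B| = |A| + |B| - |A intersect B| = 57 + 64 - 36.

Final answer: 85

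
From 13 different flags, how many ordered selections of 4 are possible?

P(13,4) = 13!/(13-4)! = 13!/9!.

Final answer: P(13,4) = 17160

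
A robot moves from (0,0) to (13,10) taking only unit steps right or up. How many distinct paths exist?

Each path has 13 right steps and 10 up steps in some order (23 steps total).
Choose which 10 of the 23 steps are up: C(23,10).

Final answer: C(23,10) = 1144066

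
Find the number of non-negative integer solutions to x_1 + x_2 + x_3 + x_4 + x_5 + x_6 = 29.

Stars and bars with 29 stars and 5 bars:
C(29+6-1, 6-1) = C(34,5).

Final answer: C(34,5) = 278256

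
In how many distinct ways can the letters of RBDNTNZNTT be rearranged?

Letters (B:1, D:1, N:3, R:1, T:3, Z:1). Total letters: 10.
Permutations = 10!/(3! x 3!).

Final answer: 100800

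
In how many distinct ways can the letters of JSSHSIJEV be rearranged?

Letters (E:1, H:1, I:1, J:2, S:3, V:1). Total letters: 9.
Permutations = 9!/(3! x 2!).

Final answer: 30240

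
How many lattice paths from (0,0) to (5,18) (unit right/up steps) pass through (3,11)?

Paths (0,0)->(3,11): C(14,11) = 364.
Paths (3,11)->(5,18): C(9,7) = 36.
By multiplication principle: 364 x 36.

Final answer: 13104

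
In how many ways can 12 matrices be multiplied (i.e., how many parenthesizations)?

The structures are counted by the Catalan number C_n. Here n = 12 - 1 = 11.
C_n = (2n)!/(n!(n+1)!), so C_{11} = 22!/(11! x 12!) = C(22,11)/12 = 705432/12.

Final answer: C_{11} = 58786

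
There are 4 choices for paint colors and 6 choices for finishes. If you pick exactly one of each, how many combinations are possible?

By the multiplication principle: 4 x 6.

Final answer: 24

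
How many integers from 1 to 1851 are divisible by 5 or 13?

Multiples of 5: 370. Multiples of 13: 142. Of both (lcm=65): 28.
By inclusion-exclusion: 370 + 142 - 28.

Final answer: 484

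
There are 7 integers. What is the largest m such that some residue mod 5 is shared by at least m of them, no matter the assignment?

There are 5 possible values for residue mod 5. With 7 integers and 5 categories, by pigeonhole: ceiling(7/5).

Final answer: 2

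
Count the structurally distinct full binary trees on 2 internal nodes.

This is counted by the nth Catalan number C_n. Here n = 2.
C_n = (2n)!/(n!(n+1)!), so C_{2} = 4!/(2! x 3!) = C(4,2)/3 = 6/3.

Final answer: C_{2} = 2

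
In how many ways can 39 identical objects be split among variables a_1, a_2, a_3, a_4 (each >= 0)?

Stars and bars with 39 stars and 3 bars:
C(39+4-1, 4-1) = C(42,3).

Final answer: C(42,3) = 11480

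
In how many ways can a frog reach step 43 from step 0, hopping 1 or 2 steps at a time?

Condition on the final move: it is a 1-step (f(n-1) ways to get there) or a 2-step (f(n-2) ways), so f(n) = f(n-1) + f(n-2), with f(1)=1, f(2)=2.
Iterating the recurrence: f(1)=1, f(2)=2, f(3)=3, f(4)=5, f(5)=8, f(6)=13, f(7)=21, f(8)=34, f(9)=55, f(10)=89, f(11)=144, f(12)=233, f(13)=377, f(14)=610, f(15)=987, f(16)=1597, f(17)=2584, f(18)=4181, f(19)=6765, f(20)=10946, f(21)=17711, f(22)=28657, f(23)=46368, f(24)=75025, f(25)=121393, f(26)=196418, f(27)=317811, f(28)=514229, f(29)=832040, f(30)=1346269, f(31)=2178309, f(32)=3524578, f(33)=5702887, f(34)=9227465, f(35)=14930352, f(36)=24157817, f(37)=39088169, f(38)=63245986, f(39)=102334155, f(40)=165580141, f(41)=267914296, f(42)=433494437, f(43)=701408733.

Final answer: 701408733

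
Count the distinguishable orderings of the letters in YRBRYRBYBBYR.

Letters (B:4, R:4, Y:4). Total letters: 12.
Permutations = 12!/(4! x 4! x 4!).

Final answer: 34650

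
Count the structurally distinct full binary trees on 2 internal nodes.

This is counted by the nth Catalan number C_n. Here n = 2.
C_n = C(2n,n) - C(2n,n+1), so C_{2} = C(4,2) - C(4,3) = 6 - 4.

Final answer: C_{2} = 2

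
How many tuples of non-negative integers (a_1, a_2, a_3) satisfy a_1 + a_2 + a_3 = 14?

Stars and bars with 14 stars and 2 bars:
C(14+3-1, 3-1) = C(16,2).

Final answer: C(16,2) = 120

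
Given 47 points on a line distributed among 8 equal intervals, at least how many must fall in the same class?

By pigeonhole with 47 objects and 8 categories: ceiling(47/8).

Final answer: 6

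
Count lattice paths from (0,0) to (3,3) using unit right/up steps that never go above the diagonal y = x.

Total monotonic paths to (3,3): C(6,3) = 20.
Reflecting each bad path at its first crossing gives a bijection with paths to (2,4): C(6,4) = 15.
Valid Dyck paths: 20 - 15.
(These counts are the Catalan numbers.)

Final answer: C_{3} = 5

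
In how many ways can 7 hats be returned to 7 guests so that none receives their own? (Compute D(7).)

D(n) = (n-1)(D(n-1) + D(n-2)), D(0)=1, D(1)=0.
D(2) = 1 x (0 + 1) = 1
D(3) = 2 x (1 + 0) = 2
D(4) = 3 x (2 + 1) = 9
D(5) = 4 x (9 + 2) = 44
D(6) = 5 x (44 + 9) = 265
D(7) = 6 x (D(6) + D(5)) = 6 x (265 + 44)

Final answer: D(7) = 1854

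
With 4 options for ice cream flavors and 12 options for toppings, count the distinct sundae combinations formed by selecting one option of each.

By the multiplication principle: 4 x 12.

Final answer: 48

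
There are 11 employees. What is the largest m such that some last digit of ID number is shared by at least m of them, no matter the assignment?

There are 10 possible values for last digit of ID number. With 11 employees and 10 categories, by pigeonhole: ceiling(11/10).

Final answer: 2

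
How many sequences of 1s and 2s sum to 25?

Let f(n) count the ways. The last step is size 1 or 2, so f(n) = f(n-1) + f(n-2) with f(1)=1, f(2)=2.
Building up term by term: f(1)=1, f(2)=2, f(3)=3, f(4)=5, f(5)=8, f(6)=13, f(7)=21, f(8)=34, f(9)=55, f(10)=89, f(11)=144, f(12)=233, f(13)=377, f(14)=610, f(15)=987, f(16)=1597, f(17)=2584, f(18)=4181, f(19)=6765, f(20)=10946, f(21)=17711, f(22)=28657, f(23)=46368, f(24)=75025, f(25)=121393.

Final answer: 121393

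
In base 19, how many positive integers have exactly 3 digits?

Leading digit: 18 options (nonzero). Other 2 digit(s): 19 options each.
Total: 18 x 19^2.

Final answer: 6498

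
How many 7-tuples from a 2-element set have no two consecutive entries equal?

First character: 2 choices. Each subsequent: 1 choices (must differ from the previous one).
Total: 2 x 1^6.

Final answer: 2 x 1^{6} = 2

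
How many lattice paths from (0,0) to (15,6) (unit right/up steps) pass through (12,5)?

Paths (0,0)->(12,5): C(17,5) = 6188.
Paths (12,5)->(15,6): C(4,1) = 4.
By multiplication principle: 6188 x 4.

Final answer: 24752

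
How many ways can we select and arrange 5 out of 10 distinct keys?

P(10,5) = 10!/(10-5)! = 10!/5!.

Final answer: P(10,5) = 30240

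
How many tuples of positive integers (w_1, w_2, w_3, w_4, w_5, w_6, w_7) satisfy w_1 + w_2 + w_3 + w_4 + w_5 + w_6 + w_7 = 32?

Substitute w'_i = w_i - 1 (so w'_i >= 0). Then sum w'_i = 32 - 7 = 25.
Stars and bars: C(25+7-1, 7-1) = C(31,6).

Final answer: C(31,6) = 736281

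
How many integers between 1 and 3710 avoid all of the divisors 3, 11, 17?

|div by 3|=1236, |div by 11|=337, |div by 17|=218.
|div by 3&11|=112, |div by 3&17|=72, |div by 11&17|=19, |div by all|=6.
By inclusion-exclusion, divisible by at least one: 1236+337+218-112-72-19+6 = 1594.
Not divisible by any: 3710 - 1594.

Final answer: 2116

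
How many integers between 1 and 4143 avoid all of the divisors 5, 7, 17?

|div by 5|=828, |div by 7|=591, |div by 17|=243.
|div by 5&7|=118, |div by 5&17|=48, |div by 7&17|=34, |div by all|=6.
By inclusion-exclusion, divisible by at least one: 828+591+243-118-48-34+6 = 1468.
Not divisible by any: 4143 - 1468.

Final answer: 2675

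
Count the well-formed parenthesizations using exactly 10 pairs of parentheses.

The structures are counted by the Catalan number C_n. Here n = 10 (pairs).
C_n = C(2n,n) - C(2n,n+1), so C_{10} = C(20,10) - C(20,11) = 184756 - 167960.

Final answer: C_{10} = 16796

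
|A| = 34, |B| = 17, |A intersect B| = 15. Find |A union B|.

|A union B| = |A| + |B| - |A intersect B| = 34 + 17 - 15.

Final answer: 36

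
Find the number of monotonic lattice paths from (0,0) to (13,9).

Each path has 13 right steps and 9 up steps in some order (22 steps total).
Choose which 9 of the 22 steps are up: C(22,9).

Final answer: C(22,9) = 497420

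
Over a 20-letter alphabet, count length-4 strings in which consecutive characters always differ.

Let g(n) count such strings. g(1) = 20, and each valid string of length n-1 extends in 19 ways (any symbol but the last), so g(n) = 19 g(n-1).
Total: g(4) = 20 x 19^3.

Final answer: 20 x 19^{3} = 137180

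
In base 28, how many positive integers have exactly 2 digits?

Leading digit: 27 options (nonzero). Other 1 digit(s): 28 options each.
Total: 27 x 28^1.

Final answer: 756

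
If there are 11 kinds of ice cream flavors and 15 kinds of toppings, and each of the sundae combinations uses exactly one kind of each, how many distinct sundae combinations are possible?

By the multiplication principle: 11 x 15.

Final answer: 165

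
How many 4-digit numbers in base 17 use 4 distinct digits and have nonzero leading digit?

The leading digit has 16 choices (anything but zero); the next has 16 (anything but the first), then 15, and so on, one fewer each time.
Total: 16 x 16 x 15 x 14.

Final answer: 53760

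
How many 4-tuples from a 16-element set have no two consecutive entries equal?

Let g(n) count such strings. g(1) = 16, and each valid string of length n-1 extends in 15 ways (any symbol but the last), so g(n) = 15 g(n-1).
Total: g(4) = 16 x 15^3.

Final answer: 16 x 15^{3} = 54000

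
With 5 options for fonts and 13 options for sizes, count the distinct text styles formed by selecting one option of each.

By the multiplication principle: 5 x 13.

Final answer: 65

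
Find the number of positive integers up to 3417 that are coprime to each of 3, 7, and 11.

|div by 3|=1139, |div by 7|=488, |div by 11|=310.
|div by 3&7|=162, |div by 3&11|=103, |div by 7&11|=44, |div by all|=14.
By inclusion-exclusion, divisible by at least one: 1139+488+310-162-103-44+14 = 1642.
Not divisible by any: 3417 - 1642.

Final answer: 1775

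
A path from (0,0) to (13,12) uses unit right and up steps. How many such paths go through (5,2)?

Paths (0,0)->(5,2): C(7,2) = 21.
Paths (5,2)->(13,12): C(18,10) = 43758.
By multiplication principle: 21 x 43758.

Final answer: 918918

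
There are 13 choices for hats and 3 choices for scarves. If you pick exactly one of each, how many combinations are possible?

By the multiplication principle: 13 x 3.

Final answer: 39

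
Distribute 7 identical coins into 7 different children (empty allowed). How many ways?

Stars and bars: C(n+k-1, k-1) = C(13,6).

Final answer: C(13,6) = 1716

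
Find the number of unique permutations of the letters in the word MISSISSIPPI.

Letters (I:4, M:1, P:2, S:4). Total letters: 11.
Permutations = 11!/(4! x 4! x 2!).

Final answer: 34650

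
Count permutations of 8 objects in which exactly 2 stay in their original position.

Choose which 2 elements are fixed: C(8,2) = 28.
Derange the remaining 6 using D(j) = (j-1)(D(j-1) + D(j-2)), D(0)=1, D(1)=0: D(2)=1, D(3)=2, D(4)=9, D(5)=44, D(6)=265.
Total: 28 x 265.

Final answer: C(8,2) D(6) = 7420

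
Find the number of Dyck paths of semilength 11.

Total monotonic paths to (11,11): C(22,11) = 705432.
By the reflection principle, paths that go above the diagonal number C(22,12) = 646646.
Valid Dyck paths: 705432 - 646646.
(These counts are the Catalan numbers.)

Final answer: C_{11} = 58786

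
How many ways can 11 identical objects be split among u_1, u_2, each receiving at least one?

Substitute u'_i = u_i - 1 (so u'_i >= 0). Then sum u'_i = 11 - 2 = 9.
Stars and bars: C(9+2-1, 2-1) = C(10,1).

Final answer: C(10,1) = 10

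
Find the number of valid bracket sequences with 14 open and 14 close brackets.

This is counted by the nth Catalan number C_n. Here n = 14 (pairs).
C_n = C(2n,n) - C(2n,n+1), so C_{14} = C(28,14) - C(28,15) = 40116600 - 37442160.

Final answer: C_{14} = 2674440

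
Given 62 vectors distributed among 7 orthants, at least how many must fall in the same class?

By pigeonhole with 62 objects and 7 categories: ceiling(62/7).

Final answer: 9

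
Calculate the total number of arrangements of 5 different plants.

The number of ways to arrange 5 distinct objects is 5!.

Final answer: 5! = 120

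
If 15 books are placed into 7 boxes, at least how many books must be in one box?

By the pigeonhole principle: ceiling(15/7).

Final answer: 3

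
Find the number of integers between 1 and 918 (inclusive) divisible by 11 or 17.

Multiples of 11: 83. Multiples of 17: 54. Of both (lcm=187): 4.
By inclusion-exclusion: 83 + 54 - 4.

Final answer: 133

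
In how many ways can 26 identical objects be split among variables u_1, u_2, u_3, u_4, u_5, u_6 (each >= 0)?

Stars and bars with 26 stars and 5 bars:
C(26+6-1, 6-1) = C(31,5).

Final answer: C(31,5) = 169911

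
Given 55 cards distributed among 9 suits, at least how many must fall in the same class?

By pigeonhole with 55 objects and 9 categories: ceiling(55/9).

Final answer: 7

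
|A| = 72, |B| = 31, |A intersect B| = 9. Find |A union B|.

|A union B| = |A| + |B| - |A intersect B| = 72 + 31 - 9.

Final answer: 94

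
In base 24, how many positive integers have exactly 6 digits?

These are the integers in [24^5, 24^6), so the count is 24^6 - 24^5 = 23 x 24^5.

Final answer: 183140352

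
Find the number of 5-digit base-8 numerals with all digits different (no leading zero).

First digit: 7 (nonzero). Second: 7 (not first). Third: 6, etc.
Total: 7 x 7 x 6 x 5 x 4.

Final answer: 5880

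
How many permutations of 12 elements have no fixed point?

D(n) = (n-1)(D(n-1) + D(n-2)), D(0)=1, D(1)=0.
D(2) = 1 x (0 + 1) = 1
D(3) = 2 x (1 + 0) = 2
D(4) = 3 x (2 + 1) = 9
D(5) = 4 x (9 + 2) = 44
D(6) = 5 x (44 + 9) = 265
D(7) = 6 x (265 + 44) = 1854
D(8) = 7 x (1854 + 265) = 14833
D(9) = 8 x (14833 + 1854) = 133496
D(10) = 9 x (133496 + 14833) = 1334961
D(11) = 10 x (1334961 + 133496) = 14684570
D(12) = 11 x (D(11) + D(10)) = 11 x (14684570 + 1334961)

Final answer: D(12) = 176214841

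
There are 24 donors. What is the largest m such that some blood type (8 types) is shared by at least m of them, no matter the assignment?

There are 8 possible values for blood type (8 types). With 24 donors and 8 categories, by pigeonhole: ceiling(24/8).

Final answer: 3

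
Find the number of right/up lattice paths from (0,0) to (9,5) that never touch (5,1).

Total paths to (9,5): C(14,5) = 2002.
Paths through (5,1): C(6,1) x C(8,4) = 420.
Avoiding (5,1): 2002 - 420.

Final answer: 1582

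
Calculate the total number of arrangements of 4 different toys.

The number of ways to arrange 4 distinct objects is 4!.

Final answer: 4! = 24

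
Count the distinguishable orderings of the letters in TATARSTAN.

Letters (A:3, N:1, R:1, S:1, T:3). Total letters: 9.
Permutations = 9!/(3! x 3!).

Final answer: 10080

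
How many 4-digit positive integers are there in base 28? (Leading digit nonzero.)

These are the integers in [28^3, 28^4), so the count is 28^4 - 28^3 = 27 x 28^3.

Final answer: 592704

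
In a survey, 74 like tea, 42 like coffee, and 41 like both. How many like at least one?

|A union B| = |A| + |B| - |A intersect B| = 74 + 42 - 41.

Final answer: 75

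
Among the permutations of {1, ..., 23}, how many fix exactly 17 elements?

Choose which 17 elements are fixed: C(23,17) = 100947.
Derange the remaining 6 using D(j) = (j-1)(D(j-1) + D(j-2)), D(0)=1, D(1)=0: D(2)=1, D(3)=2, D(4)=9, D(5)=44, D(6)=265.
Total: 100947 x 265.

Final answer: C(23,17) D(6) = 26750955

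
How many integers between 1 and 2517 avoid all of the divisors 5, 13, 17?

|div by 5|=503, |div by 13|=193, |div by 17|=148.
|div by 5&13|=38, |div by 5&17|=29, |div by 13&17|=11, |div by all|=2.
By inclusion-exclusion, divisible by at least one: 503+193+148-38-29-11+2 = 768.
Not divisible by any: 2517 - 768.

Final answer: 1749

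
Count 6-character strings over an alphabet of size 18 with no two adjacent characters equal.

First character: 18 choices. Each subsequent: 17 choices (must differ from the previous one).
Total: 18 x 17^5.

Final answer: 18 x 17^{5} = 25557426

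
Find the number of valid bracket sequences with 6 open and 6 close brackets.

This is counted by the nth Catalan number C_n. Here n = 6 (pairs).
C_n = C(2n,n) - C(2n,n+1), so C_{6} = C(12,6) - C(12,7) = 924 - 792.

Final answer: C_{6} = 132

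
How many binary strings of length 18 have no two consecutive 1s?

Let a(n) count valid strings. If the last bit is 0 the prefix is any valid string of length n-1; if it is 1 the string must end in 01 with a valid prefix of length n-2. So a(n) = a(n-1) + a(n-2), a(1)=2, a(2)=3.
Computing successive values: a(1)=2, a(2)=3, a(3)=5, a(4)=8, a(5)=13, a(6)=21, a(7)=34, a(8)=55, a(9)=89, a(10)=144, a(11)=233, a(12)=377, a(13)=610, a(14)=987, a(15)=1597, a(16)=2584, a(17)=4181, a(18)=6765.

Final answer: 6765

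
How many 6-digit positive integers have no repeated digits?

First digit: 9 (not 0). Second: 9 (not first). Third: 8, etc.
Total: 9 x 9 x 8 x 7 x 6 x 5.

Final answer: 136080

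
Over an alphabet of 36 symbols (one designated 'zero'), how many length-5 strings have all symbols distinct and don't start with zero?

First digit: 35 (nonzero). Second: 35 (not first). Third: 34, etc.
Total: 35 x 35 x 34 x 33 x 32.

Final answer: 43982400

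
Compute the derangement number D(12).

Derangements satisfy D(n) = (n-1)(D(n-1) + D(n-2)), starting from D(0)=1, D(1)=0.
Building up: D(2)=1, D(3)=2, D(4)=9, D(5)=44, D(6)=265, D(7)=1854, D(8)=14833, D(9)=133496, D(10)=1334961, D(11)=14684570.
D(12) = 11 x (D(11) + D(10)) = 11 x (14684570 + 1334961).

Final answer: D(12) = 176214841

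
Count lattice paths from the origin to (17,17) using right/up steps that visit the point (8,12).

Paths (0,0)->(8,12): C(20,12) = 125970.
Paths (8,12)->(17,17): C(14,5) = 2002.
By multiplication principle: 125970 x 2002.

Final answer: 252191940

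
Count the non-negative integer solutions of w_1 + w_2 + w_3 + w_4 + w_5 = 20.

Stars and bars with 20 stars and 4 bars:
C(20+5-1, 5-1) = C(24,4).

Final answer: C(24,4) = 10626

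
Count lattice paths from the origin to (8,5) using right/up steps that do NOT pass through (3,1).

Total paths to (8,5): C(13,5) = 1287.
Paths through (3,1): C(4,1) x C(9,4) = 504.
Avoiding (3,1): 1287 - 504.

Final answer: 783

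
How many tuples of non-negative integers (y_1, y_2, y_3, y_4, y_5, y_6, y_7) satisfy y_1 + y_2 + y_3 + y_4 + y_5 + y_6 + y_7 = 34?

Stars and bars with 34 stars and 6 bars:
C(34+7-1, 7-1) = C(40,6).

Final answer: C(40,6) = 3838380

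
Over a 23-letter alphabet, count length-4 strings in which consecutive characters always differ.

Let g(n) count such strings. g(1) = 23, and each valid string of length n-1 extends in 22 ways (any symbol but the last), so g(n) = 22 g(n-1).
Total: g(4) = 23 x 22^3.

Final answer: 23 x 22^{3} = 244904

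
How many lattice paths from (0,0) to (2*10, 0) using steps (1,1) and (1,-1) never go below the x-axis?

Total monotonic paths to (10,10): C(20,10) = 184756.
A path is bad iff it touches y = x + 1; reflecting its initial segment maps bad paths bijectively onto all paths to (9,11), of which there are C(20,11) = 167960.
Valid Dyck paths: 184756 - 167960.
(Check: C(20,10) - C(20,11) = C(20,10)/11, the Catalan number C_{10}.)

Final answer: C_{10} = 16796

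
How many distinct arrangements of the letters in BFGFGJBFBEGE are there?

Letters (B:3, E:2, F:3, G:3, J:1). Total letters: 12.
Permutations = 12!/(3! x 3! x 3! x 2!).

Final answer: 1108800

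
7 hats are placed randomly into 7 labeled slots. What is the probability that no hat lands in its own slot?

D(n) = (n-1)(D(n-1) + D(n-2)), D(0)=1, D(1)=0.
Building up: D(2)=1, D(3)=2, D(4)=9, D(5)=44, D(6)=265, D(7)=1854.
Total arrangements: 7! = 5040.
Probability = D(7)/7! = 103/280.

Final answer: D(7)/7! = 1854/5040 = 0.367857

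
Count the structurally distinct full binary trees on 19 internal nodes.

The structures are counted by the Catalan number C_n. Here n = 19.
Using C_0 = 1 and C_(k+1) = C_k x 2(2k+1)/(k+2), build up term by term: C_1=1, C_2=2, C_3=5, C_4=14, C_5=42, C_6=132, C_7=429, C_8=1430, C_9=4862, C_10=16796, C_11=58786, C_12=208012, C_13=742900, C_14=2674440, C_15=9694845, C_16=35357670, C_17=129644790, C_18=477638700, C_19=1767263190.

Final answer: C_{19} = 1767263190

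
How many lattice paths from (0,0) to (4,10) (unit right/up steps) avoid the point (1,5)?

Total paths to (4,10): C(14,10) = 1001.
Paths through (1,5): C(6,5) x C(8,5) = 336.
Avoiding (1,5): 1001 - 336.

Final answer: 665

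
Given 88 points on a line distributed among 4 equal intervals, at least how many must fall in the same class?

By pigeonhole with 88 objects and 4 categories: ceiling(88/4).

Final answer: 22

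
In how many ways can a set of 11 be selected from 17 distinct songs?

C(17,11) = 17!/(11! x 6!).

Final answer: \binom{17}{11} = 12376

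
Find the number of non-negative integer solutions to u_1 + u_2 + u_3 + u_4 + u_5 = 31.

Stars and bars with 31 stars and 4 bars:
C(31+5-1, 5-1) = C(35,4).

Final answer: C(35,4) = 52360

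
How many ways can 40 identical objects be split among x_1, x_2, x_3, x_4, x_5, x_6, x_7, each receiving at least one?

Substitute x'_i = x_i - 1 (so x'_i >= 0). Then sum x'_i = 40 - 7 = 33.
Stars and bars: C(33+7-1, 7-1) = C(39,6).

Final answer: C(39,6) = 3262623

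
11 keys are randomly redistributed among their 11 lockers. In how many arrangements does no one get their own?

D(n) = (n-1)(D(n-1) + D(n-2)), D(0)=1, D(1)=0.
D(2) = 1 x (0 + 1) = 1
D(3) = 2 x (1 + 0) = 2
D(4) = 3 x (2 + 1) = 9
D(5) = 4 x (9 + 2) = 44
D(6) = 5 x (44 + 9) = 265
D(7) = 6 x (265 + 44) = 1854
D(8) = 7 x (1854 + 265) = 14833
D(9) = 8 x (14833 + 1854) = 133496
D(10) = 9 x (133496 + 14833) = 1334961
D(11) = 10 x (D(10) + D(9)) = 10 x (1334961 + 133496)

Final answer: D(11) = 14684570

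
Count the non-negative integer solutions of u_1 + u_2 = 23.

Stars and bars with 23 stars and 1 bars:
C(23+2-1, 2-1) = C(24,1).

Final answer: C(24,1) = 24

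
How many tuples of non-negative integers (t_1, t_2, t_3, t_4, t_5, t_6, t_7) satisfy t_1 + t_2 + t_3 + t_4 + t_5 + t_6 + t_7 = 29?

Stars and bars with 29 stars and 6 bars:
C(29+7-1, 7-1) = C(35,6).

Final answer: C(35,6) = 1623160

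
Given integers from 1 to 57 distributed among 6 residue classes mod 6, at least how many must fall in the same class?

By pigeonhole with 57 objects and 6 categories: ceiling(57/6).

Final answer: 10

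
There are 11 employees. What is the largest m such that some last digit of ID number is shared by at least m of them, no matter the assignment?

There are 10 possible values for last digit of ID number. With 11 employees and 10 categories, by pigeonhole: ceiling(11/10).

Final answer: 2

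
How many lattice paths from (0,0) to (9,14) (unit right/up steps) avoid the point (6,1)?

Total paths to (9,14): C(23,14) = 817190.
Paths through (6,1): C(7,1) x C(16,13) = 3920.
Avoiding (6,1): 817190 - 3920.

Final answer: 813270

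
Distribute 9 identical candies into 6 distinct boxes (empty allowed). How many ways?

Stars and bars: C(n+k-1, k-1) = C(14,5).

Final answer: C(14,5) = 2002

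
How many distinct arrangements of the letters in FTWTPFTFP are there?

Letters (F:3, P:2, T:3, W:1). Total letters: 9.
Permutations = 9!/(3! x 3! x 2!).

Final answer: 5040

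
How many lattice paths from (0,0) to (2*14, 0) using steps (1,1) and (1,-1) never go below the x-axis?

Total monotonic paths to (14,14): C(28,14) = 40116600.
By the reflection principle, paths that go above the diagonal number C(28,15) = 37442160.
Valid Dyck paths: 40116600 - 37442160.
(This is the Catalan number C_{14}.)

Final answer: C_{14} = 2674440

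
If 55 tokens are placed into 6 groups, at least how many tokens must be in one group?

By the pigeonhole principle: ceiling(55/6).

Final answer: 10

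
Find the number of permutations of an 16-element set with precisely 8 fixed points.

Choose which 8 elements are fixed: C(16,8) = 12870.
Derange the remaining 8 using D(j) = (j-1)(D(j-1) + D(j-2)), D(0)=1, D(1)=0: D(2)=1, D(3)=2, D(4)=9, D(5)=44, D(6)=265, D(7)=1854, D(8)=14833.
Total: 12870 x 14833.

Final answer: C(16,8) D(8) = 190900710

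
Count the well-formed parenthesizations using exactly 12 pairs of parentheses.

The structures are counted by the Catalan number C_n. Here n = 12 (pairs).
C_n = C(2n,n)/(n+1), so C_{12} = C(24,12)/13 = 2704156/13.

Final answer: C_{12} = 208012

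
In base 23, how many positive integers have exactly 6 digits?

Leading digit: 22 options (nonzero). Other 5 digit(s): 23 options each.
Total: 22 x 23^5.

Final answer: 141599546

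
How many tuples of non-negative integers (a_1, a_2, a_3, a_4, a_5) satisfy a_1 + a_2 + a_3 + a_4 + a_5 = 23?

Stars and bars with 23 stars and 4 bars:
C(23+5-1, 5-1) = C(27,4).

Final answer: C(27,4) = 17550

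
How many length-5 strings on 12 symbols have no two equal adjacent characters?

Let g(n) count such strings. g(1) = 12, and each valid string of length n-1 extends in 11 ways (any symbol but the last), so g(n) = 11 g(n-1).
Total: g(5) = 12 x 11^4.

Final answer: 12 x 11^{4} = 175692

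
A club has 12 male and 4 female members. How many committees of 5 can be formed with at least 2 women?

Sum over valid woman counts:
C(4,2)C(12,3) = 1320
C(4,3)C(12,2) = 264
C(4,4)C(12,1) = 12
Total: 1320 + 264 + 12.

Final answer: 1596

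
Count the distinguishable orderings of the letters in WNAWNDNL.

Letters (A:1, D:1, L:1, N:3, W:2). Total letters: 8.
Permutations = 8!/(3! x 2!).

Final answer: 3360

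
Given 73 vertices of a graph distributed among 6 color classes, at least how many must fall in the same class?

By pigeonhole with 73 objects and 6 categories: ceiling(73/6).

Final answer: 13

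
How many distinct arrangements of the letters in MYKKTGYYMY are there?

Letters (G:1, K:2, M:2, T:1, Y:4). Total letters: 10.
Permutations = 10!/(4! x 2! x 2!).

Final answer: 37800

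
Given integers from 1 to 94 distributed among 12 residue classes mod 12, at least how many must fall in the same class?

By pigeonhole with 94 objects and 12 categories: ceiling(94/12).

Final answer: 8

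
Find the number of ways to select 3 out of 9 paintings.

C(9,3) = 9!/(3! x 6!).

Final answer: \binom{9}{3} = 84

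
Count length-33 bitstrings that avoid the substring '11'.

Classify by the final bit: ...0 gives a(n-1) strings, ...01 gives a(n-2) strings. Thus a(n) = a(n-1) + a(n-2) with a(1)=2, a(2)=3.
Building up term by term: a(1)=2, a(2)=3, a(3)=5, a(4)=8, a(5)=13, a(6)=21, a(7)=34, a(8)=55, a(9)=89, a(10)=144, a(11)=233, a(12)=377, a(13)=610, a(14)=987, a(15)=1597, a(16)=2584, a(17)=4181, a(18)=6765, a(19)=10946, a(20)=17711, a(21)=28657, a(22)=46368, a(23)=75025, a(24)=121393, a(25)=196418, a(26)=317811, a(27)=514229, a(28)=832040, a(29)=1346269, a(30)=2178309, a(31)=3524578, a(32)=5702887, a(33)=9227465.

Final answer: 9227465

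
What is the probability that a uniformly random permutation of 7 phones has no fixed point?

Derangements satisfy D(n) = (n-1)(D(n-1) + D(n-2)), starting from D(0)=1, D(1)=0.
Building up: D(2)=1, D(3)=2, D(4)=9, D(5)=44, D(6)=265, D(7)=1854.
Total arrangements: 7! = 5040.
Probability = D(7)/7! = 103/280.

Final answer: D(7)/7! = 1854/5040 = 0.367857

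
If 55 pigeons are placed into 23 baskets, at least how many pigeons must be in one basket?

By the pigeonhole principle: ceiling(55/23).

Final answer: 3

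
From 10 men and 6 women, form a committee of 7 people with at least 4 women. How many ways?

Sum over valid woman counts:
C(6,4)C(10,3) = 1800
C(6,5)C(10,2) = 270
C(6,6)C(10,1) = 10
Total: 1800 + 270 + 10.

Final answer: 2080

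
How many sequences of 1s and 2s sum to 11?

Condition on the final move: it is a 1-step (f(n-1) ways to get there) or a 2-step (f(n-2) ways), so f(n) = f(n-1) + f(n-2), with f(1)=1, f(2)=2.
Iterating the recurrence: f(1)=1, f(2)=2, f(3)=3, f(4)=5, f(5)=8, f(6)=13, f(7)=21, f(8)=34, f(9)=55, f(10)=89, f(11)=144.

Final answer: 144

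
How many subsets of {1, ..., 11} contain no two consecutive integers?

Let a(n) count such subsets of {1, ..., n}. Either n is excluded (a(n-1) ways) or n is included, forcing n-1 out (a(n-2) ways), so a(n) = a(n-1) + a(n-2) with a(1)=2, a(2)=3.
Building up term by term: a(1)=2, a(2)=3, a(3)=5, a(4)=8, a(5)=13, a(6)=21, a(7)=34, a(8)=55, a(9)=89, a(10)=144, a(11)=233.

Final answer: 233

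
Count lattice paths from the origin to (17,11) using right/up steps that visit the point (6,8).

Paths (0,0)->(6,8): C(14,8) = 3003.
Paths (6,8)->(17,11): C(14,3) = 364.
By multiplication principle: 3003 x 364.

Final answer: 1093092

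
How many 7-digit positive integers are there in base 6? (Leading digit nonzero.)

These are the integers in [6^6, 6^7), so the count is 6^7 - 6^6 = 5 x 6^6.

Final answer: 233280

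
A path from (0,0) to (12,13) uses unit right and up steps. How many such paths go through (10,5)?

Paths (0,0)->(10,5): C(15,5) = 3003.
Paths (10,5)->(12,13): C(10,8) = 45.
By multiplication principle: 3003 x 45.

Final answer: 135135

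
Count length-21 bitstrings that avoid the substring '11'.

Let a(n) count valid strings. If the last bit is 0 the prefix is any valid string of length n-1; if it is 1 the string must end in 01 with a valid prefix of length n-2. So a(n) = a(n-1) + a(n-2), a(1)=2, a(2)=3.
Iterating the recurrence: a(1)=2, a(2)=3, a(3)=5, a(4)=8, a(5)=13, a(6)=21, a(7)=34, a(8)=55, a(9)=89, a(10)=144, a(11)=233, a(12)=377, a(13)=610, a(14)=987, a(15)=1597, a(16)=2584, a(17)=4181, a(18)=6765, a(19)=10946, a(20)=17711, a(21)=28657.

Final answer: 28657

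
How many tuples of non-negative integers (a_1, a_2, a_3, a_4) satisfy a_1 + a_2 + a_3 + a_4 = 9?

Stars and bars with 9 stars and 3 bars:
C(9+4-1, 4-1) = C(12,3).

Final answer: C(12,3) = 220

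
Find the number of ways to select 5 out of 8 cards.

C(8,5) = 8!/(5! x 3!).

Final answer: \binom{8}{5} = 56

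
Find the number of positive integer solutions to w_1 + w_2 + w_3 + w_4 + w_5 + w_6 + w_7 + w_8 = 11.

Substitute w'_i = w_i - 1 (so w'_i >= 0). Then sum w'_i = 11 - 8 = 3.
Stars and bars: C(3+8-1, 8-1) = C(10,7).

Final answer: C(10,7) = 120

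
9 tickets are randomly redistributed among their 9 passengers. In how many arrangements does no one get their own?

Derangements satisfy D(n) = (n-1)(D(n-1) + D(n-2)), starting from D(0)=1, D(1)=0.
D(2) = 1 x (0 + 1) = 1
D(3) = 2 x (1 + 0) = 2
D(4) = 3 x (2 + 1) = 9
D(5) = 4 x (9 + 2) = 44
D(6) = 5 x (44 + 9) = 265
D(7) = 6 x (265 + 44) = 1854
D(8) = 7 x (1854 + 265) = 14833
D(9) = 8 x (D(8) + D(7)) = 8 x (14833 + 1854)

Final answer: D(9) = 133496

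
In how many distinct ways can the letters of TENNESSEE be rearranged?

Letters (E:4, N:2, S:2, T:1). Total letters: 9.
Permutations = 9!/(4! x 2! x 2!).

Final answer: 3780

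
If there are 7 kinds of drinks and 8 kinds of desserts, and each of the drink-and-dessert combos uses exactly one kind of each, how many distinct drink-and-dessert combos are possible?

By the multiplication principle: 7 x 8.

Final answer: 56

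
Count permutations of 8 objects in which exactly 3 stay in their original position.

Choose which 3 elements are fixed: C(8,3) = 56.
Derange the remaining 5 using D(j) = (j-1)(D(j-1) + D(j-2)), D(0)=1, D(1)=0: D(2)=1, D(3)=2, D(4)=9, D(5)=44.
Total: 56 x 44.

Final answer: C(8,3) D(5) = 2464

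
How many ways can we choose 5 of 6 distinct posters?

C(6,5) = 6!/(5! x (6-5)!).

Final answer: C(6,5) = 6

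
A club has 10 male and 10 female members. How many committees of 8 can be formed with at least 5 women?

Sum over valid woman counts:
C(10,5)C(10,3) = 30240
C(10,6)C(10,2) = 9450
C(10,7)C(10,1) = 1200
C(10,8)C(10,0) = 45
Total: 30240 + 9450 + 1200 + 45.

Final answer: 40935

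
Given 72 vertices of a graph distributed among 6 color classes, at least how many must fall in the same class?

By pigeonhole with 72 objects and 6 categories: ceiling(72/6).

Final answer: 12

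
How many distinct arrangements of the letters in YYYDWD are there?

Letters (D:2, W:1, Y:3). Total letters: 6.
Permutations = 6!/(3! x 2!).

Final answer: 60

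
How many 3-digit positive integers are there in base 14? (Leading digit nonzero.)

Leading digit: 13 options (nonzero). Other 2 digit(s): 14 options each.
Total: 13 x 14^2.

Final answer: 2548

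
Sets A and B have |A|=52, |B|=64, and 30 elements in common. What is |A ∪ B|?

|A union B| = |A| + |B| - |A intersect B| = 52 + 64 - 30.

Final answer: 86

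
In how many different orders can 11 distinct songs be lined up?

The number of ways to arrange 11 distinct objects is 11!.

Final answer: 11! = 39916800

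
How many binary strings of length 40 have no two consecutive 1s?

A valid string ends in 0 (append to any length-(n-1) valid string) or in 01 (append to any length-(n-2) valid string), so a(n) = a(n-1) + a(n-2) with a(1)=2, a(2)=3.
Computing successive values: a(1)=2, a(2)=3, a(3)=5, a(4)=8, a(5)=13, a(6)=21, a(7)=34, a(8)=55, a(9)=89, a(10)=144, a(11)=233, a(12)=377, a(13)=610, a(14)=987, a(15)=1597, a(16)=2584, a(17)=4181, a(18)=6765, a(19)=10946, a(20)=17711, a(21)=28657, a(22)=46368, a(23)=75025, a(24)=121393, a(25)=196418, a(26)=317811, a(27)=514229, a(28)=832040, a(29)=1346269, a(30)=2178309, a(31)=3524578, a(32)=5702887, a(33)=9227465, a(34)=14930352, a(35)=24157817, a(36)=39088169, a(37)=63245986, a(38)=102334155, a(39)=165580141, a(40)=267914296.

Final answer: 267914296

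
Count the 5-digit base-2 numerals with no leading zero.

In base 2, the leading digit has 1 choices (1..1); each of the remaining 4 digits has 2 choices.
Total: 1 x 2^4.

Final answer: 16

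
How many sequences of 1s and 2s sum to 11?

Let f(n) be the number of climbs. Removing the last move (1 or 2 steps) gives f(n) = f(n-1) + f(n-2); base cases f(1)=1, f(2)=2.
Iterating the recurrence: f(1)=1, f(2)=2, f(3)=3, f(4)=5, f(5)=8, f(6)=13, f(7)=21, f(8)=34, f(9)=55, f(10)=89, f(11)=144.

Final answer: 144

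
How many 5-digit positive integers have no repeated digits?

First digit: 9 (not 0). Second: 9 (not first). Third: 8, etc.
Total: 9 x 9 x 8 x 7 x 6.

Final answer: 27216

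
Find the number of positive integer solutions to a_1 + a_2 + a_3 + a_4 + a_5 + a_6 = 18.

Substitute a'_i = a_i - 1 (so a'_i >= 0). Then sum a'_i = 18 - 6 = 12.
Stars and bars: C(12+6-1, 6-1) = C(17,5).

Final answer: C(17,5) = 6188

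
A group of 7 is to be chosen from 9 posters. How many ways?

C(9,7) = 9!/(7! x 2!).

Final answer: \binom{9}{7} = 36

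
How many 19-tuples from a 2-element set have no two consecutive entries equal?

First character: 2 choices. Each subsequent: 1 choices (must differ from the previous one).
Total: 2 x 1^18.

Final answer: 2 x 1^{18} = 2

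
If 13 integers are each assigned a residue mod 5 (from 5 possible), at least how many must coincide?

There are 5 possible values for residue mod 5. With 13 integers and 5 categories, by pigeonhole: ceiling(13/5).

Final answer: 3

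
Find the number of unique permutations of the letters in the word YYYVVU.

Letters (U:1, V:2, Y:3). Total letters: 6.
Permutations = 6!/(3! x 2!).

Final answer: 60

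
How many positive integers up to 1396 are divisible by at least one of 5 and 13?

Multiples of 5: 279. Multiples of 13: 107. Of both (lcm=65): 21.
By inclusion-exclusion: 279 + 107 - 21.

Final answer: 365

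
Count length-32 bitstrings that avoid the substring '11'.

Let a(n) count valid strings. If the last bit is 0 the prefix is any valid string of length n-1; if it is 1 the string must end in 01 with a valid prefix of length n-2. So a(n) = a(n-1) + a(n-2), a(1)=2, a(2)=3.
Computing successive values: a(1)=2, a(2)=3, a(3)=5, a(4)=8, a(5)=13, a(6)=21, a(7)=34, a(8)=55, a(9)=89, a(10)=144, a(11)=233, a(12)=377, a(13)=610, a(14)=987, a(15)=1597, a(16)=2584, a(17)=4181, a(18)=6765, a(19)=10946, a(20)=17711, a(21)=28657, a(22)=46368, a(23)=75025, a(24)=121393, a(25)=196418, a(26)=317811, a(27)=514229, a(28)=832040, a(29)=1346269, a(30)=2178309, a(31)=3524578, a(32)=5702887.

Final answer: 5702887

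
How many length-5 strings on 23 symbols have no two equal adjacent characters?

Let g(n) count such strings. g(1) = 23, and each valid string of length n-1 extends in 22 ways (any symbol but the last), so g(n) = 22 g(n-1).
Total: g(5) = 23 x 22^4.

Final answer: 23 x 22^{4} = 5387888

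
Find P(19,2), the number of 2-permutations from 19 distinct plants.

P(19,2) = 19!/(19-2)! = 19!/17!.

Final answer: P(19,2) = 342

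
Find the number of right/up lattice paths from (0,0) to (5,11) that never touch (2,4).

Total paths to (5,11): C(16,11) = 4368.
Paths through (2,4): C(6,4) x C(10,7) = 1800.
Avoiding (2,4): 4368 - 1800.

Final answer: 2568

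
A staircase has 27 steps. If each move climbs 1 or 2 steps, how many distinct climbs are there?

Condition on the final move: it is a 1-step (f(n-1) ways to get there) or a 2-step (f(n-2) ways), so f(n) = f(n-1) + f(n-2), with f(1)=1, f(2)=2.
Building up term by term: f(1)=1, f(2)=2, f(3)=3, f(4)=5, f(5)=8, f(6)=13, f(7)=21, f(8)=34, f(9)=55, f(10)=89, f(11)=144, f(12)=233, f(13)=377, f(14)=610, f(15)=987, f(16)=1597, f(17)=2584, f(18)=4181, f(19)=6765, f(20)=10946, f(21)=17711, f(22)=28657, f(23)=46368, f(24)=75025, f(25)=121393, f(26)=196418, f(27)=317811.

Final answer: 317811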